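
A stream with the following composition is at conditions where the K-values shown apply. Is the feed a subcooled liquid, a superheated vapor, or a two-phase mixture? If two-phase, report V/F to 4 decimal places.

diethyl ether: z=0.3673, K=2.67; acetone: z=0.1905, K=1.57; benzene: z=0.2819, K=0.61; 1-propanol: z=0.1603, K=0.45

two-phase, V/F = 0.8428

ΣzᵢKᵢ = 1.5239; Σzᵢ/Kᵢ = 1.0773.
Both exceed 1, so a two-phase solution exists.
Let ψ = V/F and solve Σ zᵢ(Kᵢ−1)/(1+ψ(Kᵢ−1)) = 0.
Newton–Raphson from ψ = 0.5:
  ψ = 0.5000: g = 0.16060, g' = -0.5001 → ψ = 0.8211
  ψ = 0.8211: g = 0.01014, g' = -0.4649 → ψ = 0.8429
  ψ = 0.8429: g = -0.00004, g' = -0.4686 → ψ = 0.8428
Converged at ψ = 0.8428.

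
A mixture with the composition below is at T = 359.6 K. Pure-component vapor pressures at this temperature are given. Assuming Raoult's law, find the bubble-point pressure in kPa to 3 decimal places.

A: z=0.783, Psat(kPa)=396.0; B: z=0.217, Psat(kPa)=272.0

Pbub = 369.092 kPa

At the bubble point ψ → 0, so ΣzᵢKᵢ = 1 with Kᵢ = Pᵢˢᵃᵗ/P ⇒ P = ΣzᵢPᵢˢᵃᵗ.
P = 0.783·396.0 + 0.217·272.0 = 369.092 kPa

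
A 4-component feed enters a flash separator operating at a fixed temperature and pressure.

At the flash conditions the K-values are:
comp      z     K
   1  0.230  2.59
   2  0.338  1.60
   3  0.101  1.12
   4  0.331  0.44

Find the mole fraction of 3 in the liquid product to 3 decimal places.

x_3 = 0.093

Let β = V/F and solve Σ zᵢ(Kᵢ−1)/(1+β(Kᵢ−1)) = 0.
g(0) = ΣzᵢKᵢ − 1 = 0.395 and g(1) = 1 − Σzᵢ/Kᵢ = -0.143, so a root lies in (0, 1).
Newton–Raphson from β = 0.5:
  β = 0.500: g = 0.1137, g' = -0.454 → β = 0.750
  β = 0.750: g = -0.0020, g' = -0.489 → β = 0.746
Converged at β = 0.746.
Compositions from xᵢ = zᵢ/(1+β(Kᵢ−1)), yᵢ = Kᵢxᵢ:
  1: x = 0.105, y = 0.272
  2: x = 0.233, y = 0.374
  3: x = 0.093, y = 0.104
  4: x = 0.569, y = 0.250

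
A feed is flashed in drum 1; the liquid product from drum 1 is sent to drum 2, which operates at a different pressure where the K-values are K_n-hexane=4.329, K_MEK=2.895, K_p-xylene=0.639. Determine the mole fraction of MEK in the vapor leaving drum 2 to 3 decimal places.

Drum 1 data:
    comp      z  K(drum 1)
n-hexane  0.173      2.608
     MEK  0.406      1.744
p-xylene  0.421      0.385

y_MEK (drum 2) = 0.340

Drum 1:
Material balance + equilibrium reduce to Σ zᵢ(Kᵢ−1)/(1+ψ₁(Kᵢ−1)) = 0.
Check two-phase: ΣzᵢKᵢ = 1.321 > 1 and Σzᵢ/Kᵢ = 1.393 > 1, so g(0) = 0.321 > 0 and g(1) = -0.393 < 0.
Iterate (Newton) starting at ψ₁ = 0.5:
  ψ₁ = 0.500: g = 0.0005, g' = -0.589 → ψ₁ = 0.501
Converged at ψ₁ = 0.501.
Drum-1 compositions:
  n-hexane: x = 0.096, y = 0.250
  MEK: x = 0.296, y = 0.516
  p-xylene: x = 0.608, y = 0.234
Drum-2 feed = drum-1 liquid: z₂ = (0.0958, 0.2958, 0.6084).
Drum 2:
Newton–Raphson from ψ₂ = 0.51:
  ψ₂ = 0.510: g = 0.1341, g' = -0.540 → ψ₂ = 0.758
  ψ₂ = 0.758: g = 0.0180, g' = -0.415 → ψ₂ = 0.802
  ψ₂ = 0.802: g = 0.0003, g' = -0.403 → ψ₂ = 0.803
Converged at ψ₂ = 0.803.
  n-hexane: x = 0.026, y = 0.113
  MEK: x = 0.117, y = 0.340
  p-xylene: x = 0.857, y = 0.547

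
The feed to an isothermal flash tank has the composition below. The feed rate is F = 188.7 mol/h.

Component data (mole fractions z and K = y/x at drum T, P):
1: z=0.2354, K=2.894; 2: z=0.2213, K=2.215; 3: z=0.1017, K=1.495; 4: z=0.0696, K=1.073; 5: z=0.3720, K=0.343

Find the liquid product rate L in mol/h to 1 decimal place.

L = 74.4 mol/h

Let β = V/F and solve Σ zᵢ(Kᵢ−1)/(1+β(Kᵢ−1)) = 0.
g(0) = ΣzᵢKᵢ − 1 = 0.5257 and g(1) = 1 − Σzᵢ/Kᵢ = -0.3987, so a root lies in (0, 1).
Newton–Raphson from β = 0.68:
  β = 0.6800: g = -0.05716, g' = -0.7982 → β = 0.6084
  β = 0.6084: g = -0.00184, g' = -0.7510 → β = 0.6059
Converged at β = 0.6059.
Then V = β·F = 0.6059·188.7 = 114.3 mol/h and L = F − V = 74.4 mol/h.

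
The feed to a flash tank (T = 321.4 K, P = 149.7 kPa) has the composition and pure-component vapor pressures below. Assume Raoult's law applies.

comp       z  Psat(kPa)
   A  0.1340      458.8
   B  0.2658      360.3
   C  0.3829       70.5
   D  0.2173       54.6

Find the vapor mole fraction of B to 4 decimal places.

y_B = 0.4370

Raoult's law: Kᵢ = Pᵢˢᵃᵗ/P = Pᵢˢᵃᵗ/149.7.
  K_A = 458.8/149.7 = 3.064796, K_B = 360.3/149.7 = 2.406814, K_C = 70.5/149.7 = 0.470942, K_D = 54.6/149.7 = 0.364729
Newton–Raphson from ψ = 0.5:
  ψ = 0.5000: g = -0.12208, g' = -0.7061 → ψ = 0.3271
  ψ = 0.3271: g = 0.00201, g' = -0.7467 → ψ = 0.3298
Converged at ψ = 0.3298.
Compositions from xᵢ = zᵢ/(1+ψ(Kᵢ−1)), yᵢ = Kᵢxᵢ:
  A: x = 0.0797, y = 0.2443
  B: x = 0.1816, y = 0.4370
  C: x = 0.4638, y = 0.2184
  D: x = 0.2749, y = 0.1003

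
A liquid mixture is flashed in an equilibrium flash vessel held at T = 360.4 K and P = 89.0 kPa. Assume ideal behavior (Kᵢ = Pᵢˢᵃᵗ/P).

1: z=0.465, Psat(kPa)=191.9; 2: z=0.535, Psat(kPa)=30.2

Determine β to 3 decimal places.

β = 0.241

Raoult's law: Kᵢ = Pᵢˢᵃᵗ/P = Pᵢˢᵃᵗ/89.0.
  K_1 = 191.9/89.0 = 2.15618, K_2 = 30.2/89.0 = 0.33933
Material balance + equilibrium reduce to Σ zᵢ(Kᵢ−1)/(1+β(Kᵢ−1)) = 0.
Feasibility: ΣzᵢKᵢ = 1.184, Σzᵢ/Kᵢ = 1.792 — both > 1, two phases present.
Binary case is linear: z₁(K₁−1)(1+β(K₂−1)) + z₂(K₂−1)(1+β(K₁−1)) = 0
⇒ β = [z₁(K₁−1)+z₂(K₂−1)] / [−(K₁−1)(K₂−1)] = 0.1842/0.7639 = 0.241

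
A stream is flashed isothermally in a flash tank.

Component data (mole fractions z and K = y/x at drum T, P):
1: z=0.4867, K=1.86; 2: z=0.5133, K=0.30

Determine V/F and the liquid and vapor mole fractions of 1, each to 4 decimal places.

Iterate (Newton) starting at V/F = 0.61:
  V/F = 0.6100: g = -0.35253, g' = -0.9209 → V/F = 0.2272
  V/F = 0.2272: g = -0.07711, g' = -0.6075 → V/F = 0.1003
  V/F = 0.1003: g = -0.00110, g' = -0.5960 → V/F = 0.0984
Converged at V/F = 0.0984.
Compositions from xᵢ = zᵢ/(1+V/F(Kᵢ−1)), yᵢ = Kᵢxᵢ:
  1: x = 0.4487, y = 0.8346
  2: x = 0.5513, y = 0.1654

V/F = 0.0984, x_1 = 0.4487, y_1 = 0.8346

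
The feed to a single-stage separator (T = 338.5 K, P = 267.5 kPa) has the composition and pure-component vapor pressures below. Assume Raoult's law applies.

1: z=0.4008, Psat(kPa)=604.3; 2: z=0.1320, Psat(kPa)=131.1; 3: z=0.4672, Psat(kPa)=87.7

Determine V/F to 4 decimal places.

Raoult's law: Kᵢ = Pᵢˢᵃᵗ/P = Pᵢˢᵃᵗ/267.5.
  K_1 = 604.3/267.5 = 2.259065, K_2 = 131.1/267.5 = 0.490093, K_3 = 87.7/267.5 = 0.327850
Rachford–Rice: g(V/F) = Σ zᵢ(Kᵢ−1)/(1+V/F(Kᵢ−1)) = 0.
Check two-phase: ΣzᵢKᵢ = 1.1233 > 1 and Σzᵢ/Kᵢ = 1.8718 > 1, so g(0) = 0.1233 > 0 and g(1) = -0.8718 < 0.
Newton iteration, V/F⁰ = 0.5:
  V/F = 0.5000: g = -0.25365, g' = -0.7800 → V/F = 0.1748
  V/F = 0.1748: g = -0.01612, g' = -0.7392 → V/F = 0.1530
  V/F = 0.1530: g = 0.00011, g' = -0.7493 → V/F = 0.1531
Converged at V/F = 0.1531.

V/F = 0.1531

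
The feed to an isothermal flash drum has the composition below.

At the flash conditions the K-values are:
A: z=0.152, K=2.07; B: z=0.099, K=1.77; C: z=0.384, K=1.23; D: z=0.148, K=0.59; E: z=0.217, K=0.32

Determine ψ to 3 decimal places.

ψ = 0.338

Rachford–Rice: g(ψ) = Σ zᵢ(Kᵢ−1)/(1+ψ(Kᵢ−1)) = 0.
g(0) = ΣzᵢKᵢ − 1 = 0.119 and g(1) = 1 − Σzᵢ/Kᵢ = -0.371, so a root lies in (0, 1).
Iterate (Newton) starting at ψ = 0.35:
  ψ = 0.350: g = -0.0044, g' = -0.353 → ψ = 0.338
Converged at ψ = 0.338.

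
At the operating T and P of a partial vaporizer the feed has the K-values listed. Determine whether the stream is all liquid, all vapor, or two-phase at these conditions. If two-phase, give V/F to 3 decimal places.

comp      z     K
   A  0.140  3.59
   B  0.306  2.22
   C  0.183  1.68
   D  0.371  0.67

ΣzᵢKᵢ = 1.738; Σzᵢ/Kᵢ = 0.839.
Since Σzᵢ/Kᵢ < 1 the mixture is above its dew point — single vapor phase.

all vapor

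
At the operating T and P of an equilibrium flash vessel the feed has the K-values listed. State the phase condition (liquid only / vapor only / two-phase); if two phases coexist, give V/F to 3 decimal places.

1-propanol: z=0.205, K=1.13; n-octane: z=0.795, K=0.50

liquid only

ΣzᵢKᵢ = 0.629; Σzᵢ/Kᵢ = 1.771.
Since ΣzᵢKᵢ < 1 the mixture is below its bubble point — single liquid phase.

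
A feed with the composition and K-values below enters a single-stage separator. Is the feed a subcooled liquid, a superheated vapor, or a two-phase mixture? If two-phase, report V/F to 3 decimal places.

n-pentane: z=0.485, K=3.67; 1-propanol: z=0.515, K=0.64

superheated vapor

ΣzᵢKᵢ = 2.110; Σzᵢ/Kᵢ = 0.937.
Since Σzᵢ/Kᵢ < 1 the mixture is above its dew point — single vapor phase.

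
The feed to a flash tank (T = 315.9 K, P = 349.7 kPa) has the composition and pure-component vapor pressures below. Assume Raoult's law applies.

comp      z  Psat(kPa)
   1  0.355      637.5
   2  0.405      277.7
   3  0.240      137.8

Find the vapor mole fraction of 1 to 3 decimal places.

Raoult's law: Kᵢ = Pᵢˢᵃᵗ/P = Pᵢˢᵃᵗ/349.7.
  K_1 = 637.5/349.7 = 1.82299, K_2 = 277.7/349.7 = 0.79411, K_3 = 137.8/349.7 = 0.39405
Iterate (Newton) starting at ψ = 0.39:
  ψ = 0.390: g = -0.0599, g' = -0.309 → ψ = 0.196
  ψ = 0.196: g = -0.0004, g' = -0.310 → ψ = 0.195
Converged at ψ = 0.195.
Compositions from xᵢ = zᵢ/(1+ψ(Kᵢ−1)), yᵢ = Kᵢxᵢ:
  1: x = 0.306, y = 0.558
  2: x = 0.422, y = 0.335
  3: x = 0.272, y = 0.107

y_1 = 0.558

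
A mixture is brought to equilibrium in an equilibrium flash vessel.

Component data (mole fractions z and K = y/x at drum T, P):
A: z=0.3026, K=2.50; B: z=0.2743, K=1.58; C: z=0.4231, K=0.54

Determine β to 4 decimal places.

β = 0.8172

Material balance + equilibrium reduce to Σ zᵢ(Kᵢ−1)/(1+β(Kᵢ−1)) = 0.
g(0) = ΣzᵢKᵢ − 1 = 0.4184 and g(1) = 1 − Σzᵢ/Kᵢ = -0.0782, so a root lies in (0, 1).
Newton–Raphson from β = 0.37:
  β = 0.3700: g = 0.18834, g' = -0.4741 → β = 0.7672
  β = 0.7672: g = 0.02036, g' = -0.4052 → β = 0.8175
  β = 0.8175: g = -0.00010, g' = -0.4098 → β = 0.8172
Converged at β = 0.8172.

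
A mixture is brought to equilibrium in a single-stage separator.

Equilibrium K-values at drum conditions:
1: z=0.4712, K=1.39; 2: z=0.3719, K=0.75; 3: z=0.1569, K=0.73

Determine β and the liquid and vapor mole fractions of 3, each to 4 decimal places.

β = 0.4849, x_3 = 0.1805, y_3 = 0.1318

Material balance + equilibrium reduce to Σ zᵢ(Kᵢ−1)/(1+β(Kᵢ−1)) = 0.
Check two-phase: ΣzᵢKᵢ = 1.0484 > 1 and Σzᵢ/Kᵢ = 1.0498 > 1, so g(0) = 0.0484 > 0 and g(1) = -0.0498 < 0.
Newton iteration, β⁰ = 0.5:
  β = 0.5000: g = -0.00145, g' = -0.0958 → β = 0.4849
Converged at β = 0.4849.
Compositions from xᵢ = zᵢ/(1+β(Kᵢ−1)), yᵢ = Kᵢxᵢ:
  1: x = 0.3963, y = 0.5508
  2: x = 0.4232, y = 0.3174
  3: x = 0.1805, y = 0.1318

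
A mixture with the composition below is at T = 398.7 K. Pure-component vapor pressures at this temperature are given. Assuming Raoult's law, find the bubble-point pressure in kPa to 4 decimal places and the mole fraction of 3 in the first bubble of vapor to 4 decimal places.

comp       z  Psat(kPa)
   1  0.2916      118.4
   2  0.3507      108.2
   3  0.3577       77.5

Pbub = 100.1929 kPa, y_3 = 0.2767

At the bubble point ψ → 0, so ΣzᵢKᵢ = 1 with Kᵢ = Pᵢˢᵃᵗ/P ⇒ P = ΣzᵢPᵢˢᵃᵗ.
P = 0.2916·118.4 + 0.3507·108.2 + 0.3577·77.5 = 100.1929 kPa
yᵢ = zᵢPᵢˢᵃᵗ/P ⇒ y_3 = 0.3577·77.5/100.1929 = 0.2767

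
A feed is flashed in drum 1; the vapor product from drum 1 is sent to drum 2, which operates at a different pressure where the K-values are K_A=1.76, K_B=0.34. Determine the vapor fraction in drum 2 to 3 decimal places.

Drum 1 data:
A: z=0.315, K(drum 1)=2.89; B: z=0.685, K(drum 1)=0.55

Drum 1:
Material balance + equilibrium reduce to Σ zᵢ(Kᵢ−1)/(1+ψ₁(Kᵢ−1)) = 0.
Check two-phase: ΣzᵢKᵢ = 1.287 > 1 and Σzᵢ/Kᵢ = 1.354 > 1, so g(0) = 0.287 > 0 and g(1) = -0.354 < 0.
Newton–Raphson from ψ₁ = 0.5:
  ψ₁ = 0.500: g = -0.0916, g' = -0.528 → ψ₁ = 0.327
  ψ₁ = 0.327: g = 0.0068, g' = -0.621 → ψ₁ = 0.337
  ψ₁ = 0.337: g = 0.0000, g' = -0.612 → ψ₁ = 0.338
Converged at ψ₁ = 0.338.
Drum-1 compositions:
  A: x = 0.192, y = 0.556
  B: x = 0.808, y = 0.444
Drum-2 feed = drum-1 vapor: z₂ = (0.5558, 0.4442).
Drum 2:
Newton iteration, ψ₂⁰ = 0.4:
  ψ₂ = 0.400: g = -0.0744, g' = -0.546 → ψ₂ = 0.264
  ψ₂ = 0.264: g = -0.0031, g' = -0.506 → ψ₂ = 0.258
Converged at ψ₂ = 0.258.
  A: x = 0.465, y = 0.818
  B: x = 0.535, y = 0.182

V/F (drum 2) = 0.258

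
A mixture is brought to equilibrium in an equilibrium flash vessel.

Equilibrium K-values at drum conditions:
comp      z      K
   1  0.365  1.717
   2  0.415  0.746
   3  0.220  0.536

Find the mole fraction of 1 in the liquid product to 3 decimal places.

x_1 = 0.315

Let β = V/F and solve Σ zᵢ(Kᵢ−1)/(1+β(Kᵢ−1)) = 0.
g(0) = ΣzᵢKᵢ − 1 = 0.054 and g(1) = 1 − Σzᵢ/Kᵢ = -0.179, so a root lies in (0, 1).
Newton iteration, β⁰ = 0.5:
  β = 0.500: g = -0.0610, g' = -0.217 → β = 0.219
  β = 0.219: g = 0.0010, g' = -0.229 → β = 0.223
Converged at β = 0.223.
Compositions from xᵢ = zᵢ/(1+β(Kᵢ−1)), yᵢ = Kᵢxᵢ:
  1: x = 0.315, y = 0.540
  2: x = 0.440, y = 0.328
  3: x = 0.245, y = 0.132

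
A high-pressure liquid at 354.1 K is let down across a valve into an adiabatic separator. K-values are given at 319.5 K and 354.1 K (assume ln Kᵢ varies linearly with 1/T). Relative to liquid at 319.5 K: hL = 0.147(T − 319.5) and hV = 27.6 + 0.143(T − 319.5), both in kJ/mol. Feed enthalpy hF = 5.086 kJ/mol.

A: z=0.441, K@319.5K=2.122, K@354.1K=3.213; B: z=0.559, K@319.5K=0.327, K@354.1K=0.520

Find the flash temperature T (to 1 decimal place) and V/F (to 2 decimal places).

T = 320.7 K, V/F = 0.18

Adiabatic flash: solve Rachford–Rice at each trial T, then check hF = ψ·hV(T) + (1−ψ)·hL(T).
  T = 319.5 K: K = (2.122, 0.327), RR gives ψ = 0.157, H_out = 4.335 kJ/mol
  T = 354.1 K: K = (3.213, 0.520), RR gives ψ = 0.666, H_out = 23.380 kJ/mol
  T = 336.8 K: K = (2.639, 0.417), RR gives ψ = 0.416, H_out = 13.990 kJ/mol
  T = 328.1 K: K = (2.372, 0.370), RR gives ψ = 0.293, H_out = 9.337 kJ/mol
  T = 323.8 K: K = (2.245, 0.348), RR gives ψ = 0.228, H_out = 6.913 kJ/mol
  T = 321.6 K: K = (2.182, 0.337), RR gives ψ = 0.192, H_out = 5.617 kJ/mol
Linear interpolation between T = 319.5 (H_out = 4.335) and T = 321.6 (H_out = 5.617) on hF = 5.086 gives T ≈ 320.7 K, at which ψ = 0.18.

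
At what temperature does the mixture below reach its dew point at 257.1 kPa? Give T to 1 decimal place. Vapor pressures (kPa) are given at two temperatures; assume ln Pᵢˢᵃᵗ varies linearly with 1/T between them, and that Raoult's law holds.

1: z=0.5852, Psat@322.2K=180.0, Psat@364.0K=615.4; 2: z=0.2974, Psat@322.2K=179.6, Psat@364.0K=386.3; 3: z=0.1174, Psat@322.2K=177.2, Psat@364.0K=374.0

T = 335.7 K

Dew-point temperature: Σzᵢ·P/Pᵢˢᵃᵗ(T) = 1. Interpolate ln Pᵢˢᵃᵗ = aᵢ + bᵢ/T.
  T = 322.2 K: ΣzᵢP/Pᵢˢᵃᵗ = 1.4319
  T = 364.0 K: ΣzᵢP/Pᵢˢᵃᵗ = 0.5231
  T = 343.1 K: ΣzᵢP/Pᵢˢᵃᵗ = 0.8336
  T = 332.6 K: ΣzᵢP/Pᵢˢᵃᵗ = 1.0827
  T = 337.9 K: ΣzᵢP/Pᵢˢᵃᵗ = 0.9465
  T = 335.2 K: ΣzᵢP/Pᵢˢᵃᵗ = 1.0129
Interpolating between 335.2 K and 337.9 K gives T ≈ 335.7 K.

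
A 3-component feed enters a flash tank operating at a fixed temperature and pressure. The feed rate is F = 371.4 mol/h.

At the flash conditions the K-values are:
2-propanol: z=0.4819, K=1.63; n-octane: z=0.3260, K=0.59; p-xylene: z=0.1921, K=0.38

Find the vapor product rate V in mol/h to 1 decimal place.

Rachford–Rice: g(ψ) = Σ zᵢ(Kᵢ−1)/(1+ψ(Kᵢ−1)) = 0.
g(0) = ΣzᵢKᵢ − 1 = 0.0508 and g(1) = 1 − Σzᵢ/Kᵢ = -0.3537, so a root lies in (0, 1).
Newton iteration, ψ⁰ = 0.5:
  ψ = 0.5000: g = -0.10987, g' = -0.3524 → ψ = 0.1883
  ψ = 0.1883: g = -0.00827, g' = -0.3119 → ψ = 0.1617
Converged at ψ = 0.1617.
Then V = ψ·F = 0.1617·371.4 = 60.1 mol/h and L = F − V = 311.3 mol/h.

V = 60.1 mol/h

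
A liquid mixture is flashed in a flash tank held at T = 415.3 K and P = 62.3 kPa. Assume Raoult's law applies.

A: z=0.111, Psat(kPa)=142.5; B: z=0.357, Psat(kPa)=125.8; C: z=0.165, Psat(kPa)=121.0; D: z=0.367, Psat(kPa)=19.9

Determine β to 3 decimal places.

β = 0.578

Raoult's law: Kᵢ = Pᵢˢᵃᵗ/P = Pᵢˢᵃᵗ/62.3.
  K_A = 142.5/62.3 = 2.28732, K_B = 125.8/62.3 = 2.01926, K_C = 121.0/62.3 = 1.94222, K_D = 19.9/62.3 = 0.31942
Let β = V/F and solve Σ zᵢ(Kᵢ−1)/(1+β(Kᵢ−1)) = 0.
Check two-phase: ΣzᵢKᵢ = 1.412 > 1 and Σzᵢ/Kᵢ = 1.459 > 1, so g(0) = 0.412 > 0 and g(1) = -0.459 < 0.
Newton–Raphson from β = 0.5:
  β = 0.500: g = 0.0550, g' = -0.689 → β = 0.580
  β = 0.580: g = -0.0016, g' = -0.732 → β = 0.578
Converged at β = 0.578.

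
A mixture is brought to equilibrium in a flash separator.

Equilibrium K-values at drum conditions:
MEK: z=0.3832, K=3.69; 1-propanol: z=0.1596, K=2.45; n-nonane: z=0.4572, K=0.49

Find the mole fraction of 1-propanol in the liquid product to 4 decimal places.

x_1-propanol = 0.0711

Rachford–Rice: g(V/F) = Σ zᵢ(Kᵢ−1)/(1+V/F(Kᵢ−1)) = 0.
g(0) = ΣzᵢKᵢ − 1 = 1.0291 and g(1) = 1 − Σzᵢ/Kᵢ = -0.1021, so a root lies in (0, 1).
Newton–Raphson from V/F = 0.5:
  V/F = 0.5000: g = 0.26075, g' = -0.8313 → V/F = 0.8137
  V/F = 0.8137: g = 0.03086, g' = -0.6908 → V/F = 0.8583
  V/F = 0.8583: g = -0.00010, g' = -0.6960 → V/F = 0.8582
Converged at V/F = 0.8582.
Compositions from xᵢ = zᵢ/(1+V/F(Kᵢ−1)), yᵢ = Kᵢxᵢ:
  MEK: x = 0.1158, y = 0.4274
  1-propanol: x = 0.0711, y = 0.1742
  n-nonane: x = 0.8131, y = 0.3984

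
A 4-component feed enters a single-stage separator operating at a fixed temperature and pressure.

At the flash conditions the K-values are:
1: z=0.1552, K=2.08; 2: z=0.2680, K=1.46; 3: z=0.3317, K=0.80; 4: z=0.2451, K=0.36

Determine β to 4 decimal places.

β = 0.2055

Let β = V/F and solve Σ zᵢ(Kᵢ−1)/(1+β(Kᵢ−1)) = 0.
g(0) = ΣzᵢKᵢ − 1 = 0.0677 and g(1) = 1 − Σzᵢ/Kᵢ = -0.3536, so a root lies in (0, 1).
Newton–Raphson from β = 0.5:
  β = 0.5000: g = -0.09532, g' = -0.3473 → β = 0.2255
  β = 0.2255: g = -0.00632, g' = -0.3153 → β = 0.2055
Converged at β = 0.2055.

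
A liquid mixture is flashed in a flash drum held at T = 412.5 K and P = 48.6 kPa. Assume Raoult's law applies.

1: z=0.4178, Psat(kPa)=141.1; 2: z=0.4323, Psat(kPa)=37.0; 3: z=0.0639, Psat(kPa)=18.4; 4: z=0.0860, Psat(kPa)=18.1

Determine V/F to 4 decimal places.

Raoult's law: Kᵢ = Pᵢˢᵃᵗ/P = Pᵢˢᵃᵗ/48.6.
  K_1 = 141.1/48.6 = 2.903292, K_2 = 37.0/48.6 = 0.761317, K_3 = 18.4/48.6 = 0.378601, K_4 = 18.1/48.6 = 0.372428
Material balance + equilibrium reduce to Σ zᵢ(Kᵢ−1)/(1+V/F(Kᵢ−1)) = 0.
g(0) = ΣzᵢKᵢ − 1 = 0.5983 and g(1) = 1 − Σzᵢ/Kᵢ = -0.1114, so a root lies in (0, 1).
Newton iteration, V/F⁰ = 0.5:
  V/F = 0.5000: g = 0.15403, g' = -0.5530 → V/F = 0.7785
  V/F = 0.7785: g = 0.01122, g' = -0.5050 → V/F = 0.8008
  V/F = 0.8008: g = -0.00005, g' = -0.5098 → V/F = 0.8007
Converged at V/F = 0.8007.

V/F = 0.8007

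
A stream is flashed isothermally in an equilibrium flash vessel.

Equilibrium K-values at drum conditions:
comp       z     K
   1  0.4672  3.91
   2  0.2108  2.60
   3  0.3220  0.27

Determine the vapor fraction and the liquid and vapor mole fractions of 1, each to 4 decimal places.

Material balance + equilibrium reduce to Σ zᵢ(Kᵢ−1)/(1+ψ(Kᵢ−1)) = 0.
g(0) = ΣzᵢKᵢ − 1 = 1.4618 and g(1) = 1 − Σzᵢ/Kᵢ = -0.3932, so a root lies in (0, 1).
Newton iteration, ψ⁰ = 0.5:
  ψ = 0.5000: g = 0.37099, g' = -1.2485 → ψ = 0.7971
  ψ = 0.7971: g = -0.00446, g' = -1.4449 → ψ = 0.7941
Converged at ψ = 0.7940.
Compositions from xᵢ = zᵢ/(1+ψ(Kᵢ−1)), yᵢ = Kᵢxᵢ:
  1: x = 0.1411, y = 0.5518
  2: x = 0.0928, y = 0.2414
  3: x = 0.7660, y = 0.2068

ψ = 0.7940, x_1 = 0.1411, y_1 = 0.5518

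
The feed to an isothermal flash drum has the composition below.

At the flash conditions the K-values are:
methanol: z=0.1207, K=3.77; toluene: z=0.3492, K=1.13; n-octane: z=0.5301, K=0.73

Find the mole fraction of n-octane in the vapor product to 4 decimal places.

y_n-octane = 0.4594

Iterate (Newton) starting at ψ = 0.53:
  ψ = 0.5300: g = 0.01091, g' = -0.2098 → ψ = 0.5820
  ψ = 0.5820: g = 0.00039, g' = -0.1952 → ψ = 0.5840
Converged at ψ = 0.5840.
Compositions from xᵢ = zᵢ/(1+ψ(Kᵢ−1)), yᵢ = Kᵢxᵢ:
  methanol: x = 0.0461, y = 0.1738
  toluene: x = 0.3246, y = 0.3668
  n-octane: x = 0.6293, y = 0.4594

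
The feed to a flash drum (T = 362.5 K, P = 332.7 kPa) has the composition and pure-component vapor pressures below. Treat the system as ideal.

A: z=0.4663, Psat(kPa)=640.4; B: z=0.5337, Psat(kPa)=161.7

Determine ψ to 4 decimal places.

Raoult's law: Kᵢ = Pᵢˢᵃᵗ/P = Pᵢˢᵃᵗ/332.7.
  K_A = 640.4/332.7 = 1.924857, K_B = 161.7/332.7 = 0.486023
Binary case is linear: z₁(K₁−1)(1+ψ(K₂−1)) + z₂(K₂−1)(1+ψ(K₁−1)) = 0
⇒ ψ = [z₁(K₁−1)+z₂(K₂−1)] / [−(K₁−1)(K₂−1)] = 0.15695/0.47535 = 0.3302

ψ = 0.3302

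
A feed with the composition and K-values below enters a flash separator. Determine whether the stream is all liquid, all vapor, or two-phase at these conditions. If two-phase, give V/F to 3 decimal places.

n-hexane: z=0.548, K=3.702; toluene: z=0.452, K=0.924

all vapor

ΣzᵢKᵢ = 2.446; Σzᵢ/Kᵢ = 0.637.
Since Σzᵢ/Kᵢ < 1 the mixture is above its dew point — single vapor phase.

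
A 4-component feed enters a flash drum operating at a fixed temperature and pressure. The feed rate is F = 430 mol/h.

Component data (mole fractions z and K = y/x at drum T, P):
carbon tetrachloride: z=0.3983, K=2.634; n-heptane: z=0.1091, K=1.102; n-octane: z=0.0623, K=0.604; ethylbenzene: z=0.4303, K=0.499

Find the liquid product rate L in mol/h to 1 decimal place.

Material balance + equilibrium reduce to Σ zᵢ(Kᵢ−1)/(1+ψ(Kᵢ−1)) = 0.
Feasibility: ΣzᵢKᵢ = 1.4217, Σzᵢ/Kᵢ = 1.2157 — both > 1, two phases present.
Newton iteration, ψ⁰ = 0.5:
  ψ = 0.5000: g = 0.05038, g' = -0.5306 → ψ = 0.5949
  ψ = 0.5949: g = 0.00110, g' = -0.5104 → ψ = 0.5971
Converged at ψ = 0.5971.
Then V = ψ·F = 0.5971·430 = 256.8 mol/h and L = F − V = 173.2 mol/h.

L = 173.2 mol/h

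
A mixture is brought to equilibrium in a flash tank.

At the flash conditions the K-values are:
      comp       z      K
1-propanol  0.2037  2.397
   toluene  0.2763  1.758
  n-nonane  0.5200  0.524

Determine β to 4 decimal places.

β = 0.4873

Newton iteration, β⁰ = 0.5:
  β = 0.5000: g = -0.00541, g' = -0.4242 → β = 0.4872
  β = 0.4872: g = 0.00001, g' = -0.4251 → β = 0.4873
Converged at β = 0.4873.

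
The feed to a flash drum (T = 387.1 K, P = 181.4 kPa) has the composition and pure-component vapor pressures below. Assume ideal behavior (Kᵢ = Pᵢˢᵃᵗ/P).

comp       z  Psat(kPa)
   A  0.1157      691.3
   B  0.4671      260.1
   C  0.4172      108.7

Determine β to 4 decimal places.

β = 0.8158

Raoult's law: Kᵢ = Pᵢˢᵃᵗ/P = Pᵢˢᵃᵗ/181.4.
  K_A = 691.3/181.4 = 3.810915, K_B = 260.1/181.4 = 1.433848, K_C = 108.7/181.4 = 0.599228
Newton iteration, β⁰ = 0.5:
  β = 0.5000: g = 0.09263, g' = -0.3222 → β = 0.7875
  β = 0.7875: g = 0.00794, g' = -0.2804 → β = 0.8158
Converged at β = 0.8158.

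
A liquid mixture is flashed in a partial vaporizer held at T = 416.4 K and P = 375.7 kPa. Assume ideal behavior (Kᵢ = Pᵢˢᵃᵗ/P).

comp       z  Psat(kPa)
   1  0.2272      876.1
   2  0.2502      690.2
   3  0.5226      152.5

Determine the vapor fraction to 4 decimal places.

ψ = 0.3098

Raoult's law: Kᵢ = Pᵢˢᵃᵗ/P = Pᵢˢᵃᵗ/375.7.
  K_1 = 876.1/375.7 = 2.331914, K_2 = 690.2/375.7 = 1.837104, K_3 = 152.5/375.7 = 0.405909
Let ψ = V/F and solve Σ zᵢ(Kᵢ−1)/(1+ψ(Kᵢ−1)) = 0.
g(0) = ΣzᵢKᵢ − 1 = 0.2016 and g(1) = 1 − Σzᵢ/Kᵢ = -0.5211, so a root lies in (0, 1).
Newton iteration, ψ⁰ = 0.5:
  ψ = 0.5000: g = -0.11238, g' = -0.6056 → ψ = 0.3144
  ψ = 0.3144: g = -0.00271, g' = -0.5890 → ψ = 0.3098
Converged at ψ = 0.3098.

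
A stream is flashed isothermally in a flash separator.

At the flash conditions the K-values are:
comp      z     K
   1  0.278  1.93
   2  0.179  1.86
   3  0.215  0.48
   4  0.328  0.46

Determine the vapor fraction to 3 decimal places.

ψ = 0.257

Material balance + equilibrium reduce to Σ zᵢ(Kᵢ−1)/(1+ψ(Kᵢ−1)) = 0.
g(0) = ΣzᵢKᵢ − 1 = 0.124 and g(1) = 1 − Σzᵢ/Kᵢ = -0.401, so a root lies in (0, 1).
Newton–Raphson from ψ = 0.5:
  ψ = 0.500: g = -0.1096, g' = -0.462 → ψ = 0.263
  ψ = 0.263: g = -0.0027, g' = -0.451 → ψ = 0.257
Converged at ψ = 0.257.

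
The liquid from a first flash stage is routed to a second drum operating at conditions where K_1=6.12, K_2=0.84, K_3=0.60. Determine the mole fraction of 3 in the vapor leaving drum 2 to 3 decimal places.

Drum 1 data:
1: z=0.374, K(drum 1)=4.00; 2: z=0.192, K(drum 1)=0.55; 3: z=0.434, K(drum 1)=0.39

Drum 1:
Material balance + equilibrium reduce to Σ zᵢ(Kᵢ−1)/(1+ψ₁(Kᵢ−1)) = 0.
Check two-phase: ΣzᵢKᵢ = 1.771 > 1 and Σzᵢ/Kᵢ = 1.555 > 1, so g(0) = 0.771 > 0 and g(1) = -0.555 < 0.
Newton–Raphson from ψ₁ = 0.38:
  ψ₁ = 0.380: g = 0.0755, g' = -1.065 → ψ₁ = 0.451
  ψ₁ = 0.451: g = 0.0034, g' = -0.977 → ψ₁ = 0.454
Converged at ψ₁ = 0.454.
Drum-1 compositions:
  1: x = 0.158, y = 0.633
  2: x = 0.241, y = 0.133
  3: x = 0.600, y = 0.234
Drum-2 feed = drum-1 liquid: z₂ = (0.1583, 0.2413, 0.6004).
Drum 2:
Rachford–Rice: g(ψ₂) = Σ zᵢ(Kᵢ−1)/(1+ψ₂(Kᵢ−1)) = 0.
g(0) = ΣzᵢKᵢ − 1 = 0.532 and g(1) = 1 − Σzᵢ/Kᵢ = -0.314, so a root lies in (0, 1).
Newton–Raphson from ψ₂ = 0.69:
  ψ₂ = 0.690: g = -0.1963, g' = -0.393 → ψ₂ = 0.190
  ψ₂ = 0.190: g = 0.1105, g' = -1.183 → ψ₂ = 0.284
  ψ₂ = 0.284: g = 0.0189, g' = -0.818 → ψ₂ = 0.307
  ψ₂ = 0.307: g = 0.0007, g' = -0.759 → ψ₂ = 0.308
Converged at ψ₂ = 0.308.
  1: x = 0.061, y = 0.376
  2: x = 0.254, y = 0.213
  3: x = 0.685, y = 0.411

y_3 (drum 2) = 0.411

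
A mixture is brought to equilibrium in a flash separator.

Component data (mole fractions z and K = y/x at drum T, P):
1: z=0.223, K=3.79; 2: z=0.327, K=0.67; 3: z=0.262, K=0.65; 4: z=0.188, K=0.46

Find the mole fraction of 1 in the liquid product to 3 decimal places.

Rachford–Rice: g(ψ) = Σ zᵢ(Kᵢ−1)/(1+ψ(Kᵢ−1)) = 0.
Feasibility: ΣzᵢKᵢ = 1.321, Σzᵢ/Kᵢ = 1.359 — both > 1, two phases present.
Iterate (Newton) starting at ψ = 0.5:
  ψ = 0.500: g = -0.1197, g' = -0.504 → ψ = 0.262
  ψ = 0.262: g = 0.0218, g' = -0.735 → ψ = 0.292
  ψ = 0.292: g = 0.0007, g' = -0.688 → ψ = 0.293
Converged at ψ = 0.293.
Compositions from xᵢ = zᵢ/(1+ψ(Kᵢ−1)), yᵢ = Kᵢxᵢ:
  1: x = 0.123, y = 0.465
  2: x = 0.362, y = 0.243
  3: x = 0.292, y = 0.190
  4: x = 0.223, y = 0.103

x_1 = 0.123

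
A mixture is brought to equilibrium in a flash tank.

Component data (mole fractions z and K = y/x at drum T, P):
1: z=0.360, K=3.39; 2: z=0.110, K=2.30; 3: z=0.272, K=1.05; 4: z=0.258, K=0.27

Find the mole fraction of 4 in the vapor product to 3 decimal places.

Newton iteration, V/F⁰ = 0.5:
  V/F = 0.500: g = 0.1953, g' = -0.837 → V/F = 0.733
  V/F = 0.733: g = -0.0065, g' = -0.958 → V/F = 0.727
Converged at V/F = 0.727.
Compositions from xᵢ = zᵢ/(1+V/F(Kᵢ−1)), yᵢ = Kᵢxᵢ:
  1: x = 0.132, y = 0.446
  2: x = 0.057, y = 0.130
  3: x = 0.262, y = 0.276
  4: x = 0.549, y = 0.148

y_4 = 0.148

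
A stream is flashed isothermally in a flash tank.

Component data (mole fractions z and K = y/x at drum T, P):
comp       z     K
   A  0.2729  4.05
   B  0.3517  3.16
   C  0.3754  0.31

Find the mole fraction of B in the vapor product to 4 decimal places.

y_B = 0.4224

Material balance + equilibrium reduce to Σ zᵢ(Kᵢ−1)/(1+V/F(Kᵢ−1)) = 0.
Feasibility: ΣzᵢKᵢ = 2.3330, Σzᵢ/Kᵢ = 1.3896 — both > 1, two phases present.
Newton iteration, V/F⁰ = 0.5:
  V/F = 0.5000: g = 0.29941, g' = -1.1940 → V/F = 0.7508
  V/F = 0.7508: g = 0.00536, g' = -1.2427 → V/F = 0.7551
Converged at V/F = 0.7551.
Compositions from xᵢ = zᵢ/(1+V/F(Kᵢ−1)), yᵢ = Kᵢxᵢ:
  A: x = 0.0826, y = 0.3346
  B: x = 0.1337, y = 0.4224
  C: x = 0.7837, y = 0.2429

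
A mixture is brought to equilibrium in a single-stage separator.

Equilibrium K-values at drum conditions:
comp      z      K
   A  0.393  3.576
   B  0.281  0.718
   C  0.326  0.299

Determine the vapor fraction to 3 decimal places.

Newton–Raphson from ψ = 0.65:
  ψ = 0.650: g = -0.1383, g' = -0.939 → ψ = 0.503
  ψ = 0.503: g = -0.0041, g' = -0.907 → ψ = 0.498
Converged at ψ = 0.498.

ψ = 0.498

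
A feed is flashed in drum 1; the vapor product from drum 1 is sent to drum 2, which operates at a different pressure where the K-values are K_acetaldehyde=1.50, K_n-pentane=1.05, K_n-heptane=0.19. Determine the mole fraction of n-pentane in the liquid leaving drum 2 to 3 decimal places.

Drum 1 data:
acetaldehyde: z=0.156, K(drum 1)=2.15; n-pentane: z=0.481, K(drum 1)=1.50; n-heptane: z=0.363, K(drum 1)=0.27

x_n-pentane (drum 2) = 0.616

Drum 1:
Newton–Raphson from ψ₁ = 0.48:
  ψ₁ = 0.480: g = -0.0984, g' = -0.622 → ψ₁ = 0.322
  ψ₁ = 0.322: g = -0.0083, g' = -0.530 → ψ₁ = 0.306
Converged at ψ₁ = 0.306.
Drum-1 compositions:
  acetaldehyde: x = 0.115, y = 0.248
  n-pentane: x = 0.417, y = 0.626
  n-heptane: x = 0.467, y = 0.126
Drum-2 feed = drum-1 vapor: z₂ = (0.2481, 0.6257, 0.1262).
Drum 2:
Let ψ₂ = V/F and solve Σ zᵢ(Kᵢ−1)/(1+ψ₂(Kᵢ−1)) = 0.
Feasibility: ΣzᵢKᵢ = 1.053, Σzᵢ/Kᵢ = 1.426 — both > 1, two phases present.
Iterate (Newton) starting at ψ₂ = 0.5:
  ψ₂ = 0.500: g = -0.0421, g' = -0.275 → ψ₂ = 0.347
  ψ₂ = 0.347: g = -0.0058, g' = -0.207 → ψ₂ = 0.319
Converged at ψ₂ = 0.319.
  acetaldehyde: x = 0.214, y = 0.321
  n-pentane: x = 0.616, y = 0.647
  n-heptane: x = 0.170, y = 0.032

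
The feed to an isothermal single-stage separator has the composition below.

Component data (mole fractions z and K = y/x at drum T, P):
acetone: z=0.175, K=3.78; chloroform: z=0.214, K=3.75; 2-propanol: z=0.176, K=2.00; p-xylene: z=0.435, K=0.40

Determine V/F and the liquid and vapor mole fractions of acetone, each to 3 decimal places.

Rachford–Rice: g(V/F) = Σ zᵢ(Kᵢ−1)/(1+V/F(Kᵢ−1)) = 0.
g(0) = ΣzᵢKᵢ − 1 = 0.990 and g(1) = 1 − Σzᵢ/Kᵢ = -0.279, so a root lies in (0, 1).
Iterate (Newton) starting at V/F = 0.49:
  V/F = 0.490: g = 0.2051, g' = -0.930 → V/F = 0.711
  V/F = 0.711: g = 0.0106, g' = -0.874 → V/F = 0.723
Converged at V/F = 0.723.
Compositions from xᵢ = zᵢ/(1+V/F(Kᵢ−1)), yᵢ = Kᵢxᵢ:
  acetone: x = 0.058, y = 0.220
  chloroform: x = 0.072, y = 0.269
  2-propanol: x = 0.102, y = 0.204
  p-xylene: x = 0.768, y = 0.307

V/F = 0.723, x_acetone = 0.058, y_acetone = 0.220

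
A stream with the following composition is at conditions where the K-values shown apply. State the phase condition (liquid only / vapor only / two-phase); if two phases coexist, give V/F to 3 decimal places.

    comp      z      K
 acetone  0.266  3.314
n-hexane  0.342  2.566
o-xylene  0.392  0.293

two-phase, V/F = 0.649

ΣzᵢKᵢ = 1.874; Σzᵢ/Kᵢ = 1.551.
Both exceed 1, so a two-phase solution exists.
Iterate (Newton) starting at ψ = 0.31:
  ψ = 0.310: g = 0.3640, g' = -1.184 → ψ = 0.617
  ψ = 0.617: g = 0.0340, g' = -1.075 → ψ = 0.649
Converged at ψ = 0.649.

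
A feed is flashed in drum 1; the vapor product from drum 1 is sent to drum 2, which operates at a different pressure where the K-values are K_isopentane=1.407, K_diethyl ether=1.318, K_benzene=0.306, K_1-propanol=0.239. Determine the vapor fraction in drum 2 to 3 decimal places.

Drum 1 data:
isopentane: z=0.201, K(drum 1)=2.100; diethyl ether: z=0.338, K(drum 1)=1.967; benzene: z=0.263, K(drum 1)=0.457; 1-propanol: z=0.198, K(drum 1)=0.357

Drum 1:
Let ψ₁ = V/F and solve Σ zᵢ(Kᵢ−1)/(1+ψ₁(Kᵢ−1)) = 0.
g(0) = ΣzᵢKᵢ − 1 = 0.278 and g(1) = 1 − Σzᵢ/Kᵢ = -0.398, so a root lies in (0, 1).
Newton iteration, ψ₁⁰ = 0.5:
  ψ₁ = 0.500: g = -0.0207, g' = -0.569 → ψ₁ = 0.464
  ψ₁ = 0.464: g = -0.0001, g' = -0.562 → ψ₁ = 0.463
Converged at ψ₁ = 0.463.
Drum-1 compositions:
  isopentane: x = 0.133, y = 0.280
  diethyl ether: x = 0.233, y = 0.459
  benzene: x = 0.351, y = 0.161
  1-propanol: x = 0.282, y = 0.101
Drum-2 feed = drum-1 vapor: z₂ = (0.2796, 0.4591, 0.1606, 0.1007).
Drum 2:
Let ψ₂ = V/F and solve Σ zᵢ(Kᵢ−1)/(1+ψ₂(Kᵢ−1)) = 0.
Check two-phase: ΣzᵢKᵢ = 1.072 > 1 and Σzᵢ/Kᵢ = 1.493 > 1, so g(0) = 0.072 > 0 and g(1) = -0.493 < 0.
Newton iteration, ψ₂⁰ = 0.5:
  ψ₂ = 0.500: g = -0.0738, g' = -0.400 → ψ₂ = 0.315
  ψ₂ = 0.315: g = -0.0099, g' = -0.302 → ψ₂ = 0.282
Converged at ψ₂ = 0.282.
  isopentane: x = 0.251, y = 0.353
  diethyl ether: x = 0.421, y = 0.555
  benzene: x = 0.200, y = 0.061
  1-propanol: x = 0.128, y = 0.031

V/F (drum 2) = 0.282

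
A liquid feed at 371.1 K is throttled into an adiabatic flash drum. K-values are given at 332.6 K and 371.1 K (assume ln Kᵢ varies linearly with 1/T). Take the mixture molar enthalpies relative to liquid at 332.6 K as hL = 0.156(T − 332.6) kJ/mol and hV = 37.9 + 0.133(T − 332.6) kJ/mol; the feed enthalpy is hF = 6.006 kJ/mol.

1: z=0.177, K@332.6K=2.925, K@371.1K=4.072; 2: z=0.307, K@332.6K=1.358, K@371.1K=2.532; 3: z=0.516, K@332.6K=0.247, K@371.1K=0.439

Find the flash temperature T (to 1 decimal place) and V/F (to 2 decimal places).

Adiabatic flash: solve Rachford–Rice at each trial T, then check hF = ψ·hV(T) + (1−ψ)·hL(T).
  T = 332.6 K: K = (2.925, 1.358, 0.247), RR gives ψ = 0.067, H_out = 2.537 kJ/mol
  T = 371.1 K: K = (4.072, 2.532, 0.439), RR gives ψ = 0.600, H_out = 28.212 kJ/mol
  T = 351.9 K: K = (3.484, 1.888, 0.335), RR gives ψ = 0.345, H_out = 15.928 kJ/mol
  T = 342.2 K: K = (3.199, 1.607, 0.289), RR gives ψ = 0.210, H_out = 9.409 kJ/mol
  T = 337.4 K: K = (3.061, 1.479, 0.267), RR gives ψ = 0.140, H_out = 6.022 kJ/mol
  T = 335.0 K: K = (2.993, 1.418, 0.257), RR gives ψ = 0.103, H_out = 4.291 kJ/mol
Linear interpolation between T = 335.0 (H_out = 4.291) and T = 337.4 (H_out = 6.022) on hF = 6.006 gives T ≈ 337.4 K, at which ψ = 0.14.

T = 337.4 K, V/F = 0.14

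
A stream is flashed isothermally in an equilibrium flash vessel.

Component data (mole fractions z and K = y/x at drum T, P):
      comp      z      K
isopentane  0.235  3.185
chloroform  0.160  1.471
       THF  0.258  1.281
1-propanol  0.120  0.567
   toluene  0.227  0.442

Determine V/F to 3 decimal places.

V/F = 0.784

Rachford–Rice: g(V/F) = Σ zᵢ(Kᵢ−1)/(1+V/F(Kᵢ−1)) = 0.
g(0) = ΣzᵢKᵢ − 1 = 0.483 and g(1) = 1 − Σzᵢ/Kᵢ = -0.109, so a root lies in (0, 1).
Newton iteration, V/F⁰ = 0.42:
  V/F = 0.420: g = 0.1666, g' = -0.500 → V/F = 0.753
  V/F = 0.753: g = 0.0141, g' = -0.453 → V/F = 0.784
Converged at V/F = 0.784.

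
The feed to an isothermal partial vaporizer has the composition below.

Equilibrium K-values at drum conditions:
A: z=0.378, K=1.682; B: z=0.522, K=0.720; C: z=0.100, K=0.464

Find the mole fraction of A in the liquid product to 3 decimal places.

x_A = 0.322

Newton iteration, ψ⁰ = 0.46:
  ψ = 0.460: g = -0.0427, g' = -0.206 → ψ = 0.253
  ψ = 0.253: g = 0.0005, g' = -0.214 → ψ = 0.256
Converged at ψ = 0.256.
Compositions from xᵢ = zᵢ/(1+ψ(Kᵢ−1)), yᵢ = Kᵢxᵢ:
  A: x = 0.322, y = 0.541
  B: x = 0.562, y = 0.405
  C: x = 0.116, y = 0.054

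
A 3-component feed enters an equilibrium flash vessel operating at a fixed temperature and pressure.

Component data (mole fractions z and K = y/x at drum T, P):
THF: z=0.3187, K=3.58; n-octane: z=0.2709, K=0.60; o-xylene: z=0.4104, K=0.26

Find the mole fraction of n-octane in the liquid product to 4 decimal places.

Material balance + equilibrium reduce to Σ zᵢ(Kᵢ−1)/(1+ψ(Kᵢ−1)) = 0.
g(0) = ΣzᵢKᵢ − 1 = 0.4102 and g(1) = 1 − Σzᵢ/Kᵢ = -1.1190, so a root lies in (0, 1).
Iterate (Newton) starting at ψ = 0.41:
  ψ = 0.4100: g = -0.16601, g' = -1.0261 → ψ = 0.2482
  ψ = 0.2482: g = 0.00891, g' = -1.1790 → ψ = 0.2558
Converged at ψ = 0.2558.
Compositions from xᵢ = zᵢ/(1+ψ(Kᵢ−1)), yᵢ = Kᵢxᵢ:
  THF: x = 0.1920, y = 0.6873
  n-octane: x = 0.3018, y = 0.1811
  o-xylene: x = 0.5062, y = 0.1316

x_n-octane = 0.3018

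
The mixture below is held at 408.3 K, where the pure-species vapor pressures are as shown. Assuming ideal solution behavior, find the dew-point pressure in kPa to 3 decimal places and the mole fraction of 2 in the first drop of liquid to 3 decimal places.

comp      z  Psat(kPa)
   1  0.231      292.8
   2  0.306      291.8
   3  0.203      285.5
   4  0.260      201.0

Pdew = 260.270 kPa, x_2 = 0.273

At the dew point ψ → 1, so Σzᵢ/Kᵢ = 1 with Kᵢ = Pᵢˢᵃᵗ/P ⇒ 1/P = Σzᵢ/Pᵢˢᵃᵗ.
1/P = 0.231/292.8 + 0.306/291.8 + 0.203/285.5 + 0.260/201.0 = 0.003842 ⇒ P = 260.270 kPa
xᵢ = zᵢP/Pᵢˢᵃᵗ ⇒ x_2 = 0.306·260.270/291.8 = 0.273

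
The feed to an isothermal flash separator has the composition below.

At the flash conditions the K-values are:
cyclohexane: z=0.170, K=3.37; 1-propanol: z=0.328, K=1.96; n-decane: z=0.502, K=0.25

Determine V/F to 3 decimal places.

Iterate (Newton) starting at V/F = 0.5:
  V/F = 0.500: g = -0.2052, g' = -1.061 → V/F = 0.307
  V/F = 0.307: g = -0.0122, g' = -0.977 → V/F = 0.294
Converged at V/F = 0.294.

V/F = 0.294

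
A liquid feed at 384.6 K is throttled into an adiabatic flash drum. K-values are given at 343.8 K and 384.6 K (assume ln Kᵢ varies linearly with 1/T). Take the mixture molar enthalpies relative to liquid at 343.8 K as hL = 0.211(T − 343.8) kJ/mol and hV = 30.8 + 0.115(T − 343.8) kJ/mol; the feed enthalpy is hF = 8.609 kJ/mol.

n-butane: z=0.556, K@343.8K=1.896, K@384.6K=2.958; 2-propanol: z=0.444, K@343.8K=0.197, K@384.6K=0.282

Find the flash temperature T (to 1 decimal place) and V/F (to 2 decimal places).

T = 348.1 K, V/F = 0.25

Adiabatic flash: solve Rachford–Rice at each trial T, then check hF = ψ·hV(T) + (1−ψ)·hL(T).
  T = 343.8 K: K = (1.896, 0.197), RR gives ψ = 0.197, H_out = 6.064 kJ/mol
  T = 384.6 K: K = (2.958, 0.282), RR gives ψ = 0.548, H_out = 23.330 kJ/mol
  T = 364.2 K: K = (2.398, 0.238), RR gives ψ = 0.412, H_out = 16.190 kJ/mol
  T = 354.0 K: K = (2.139, 0.217), RR gives ψ = 0.321, H_out = 11.712 kJ/mol
  T = 348.9 K: K = (2.016, 0.207), RR gives ψ = 0.264, H_out = 9.079 kJ/mol
  T = 346.4 K: K = (1.957, 0.202), RR gives ψ = 0.233, H_out = 7.656 kJ/mol
  T = 347.6 K: K = (1.985, 0.204), RR gives ψ = 0.248, H_out = 8.352 kJ/mol
Linear interpolation between T = 347.6 (H_out = 8.352) and T = 348.9 (H_out = 9.079) on hF = 8.609 gives T ≈ 348.1 K, at which ψ = 0.25.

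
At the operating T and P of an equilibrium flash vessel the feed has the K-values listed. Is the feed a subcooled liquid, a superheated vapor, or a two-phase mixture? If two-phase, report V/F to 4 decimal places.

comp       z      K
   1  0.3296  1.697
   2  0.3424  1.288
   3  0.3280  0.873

ΣzᵢKᵢ = 1.2867; Σzᵢ/Kᵢ = 0.8358.
Since Σzᵢ/Kᵢ < 1 the mixture is above its dew point — single vapor phase.

superheated vapor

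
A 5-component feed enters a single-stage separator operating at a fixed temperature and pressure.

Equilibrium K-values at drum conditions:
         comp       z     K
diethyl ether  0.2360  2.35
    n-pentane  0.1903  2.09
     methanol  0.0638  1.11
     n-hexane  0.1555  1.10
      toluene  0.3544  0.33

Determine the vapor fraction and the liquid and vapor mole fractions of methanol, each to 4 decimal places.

ψ = 0.4816, x_methanol = 0.0606, y_methanol = 0.0673

Let ψ = V/F and solve Σ zᵢ(Kᵢ−1)/(1+ψ(Kᵢ−1)) = 0.
g(0) = ΣzᵢKᵢ − 1 = 0.3111 and g(1) = 1 − Σzᵢ/Kᵢ = -0.4643, so a root lies in (0, 1).
Newton–Raphson from ψ = 0.5:
  ψ = 0.5000: g = -0.01114, g' = -0.6099 → ψ = 0.4817
  ψ = 0.4817: g = -0.00005, g' = -0.6041 → ψ = 0.4816
Converged at ψ = 0.4816.
Compositions from xᵢ = zᵢ/(1+ψ(Kᵢ−1)), yᵢ = Kᵢxᵢ:
  diethyl ether: x = 0.1430, y = 0.3361
  n-pentane: x = 0.1248, y = 0.2608
  methanol: x = 0.0606, y = 0.0673
  n-hexane: x = 0.1484, y = 0.1632
  toluene: x = 0.5233, y = 0.1727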